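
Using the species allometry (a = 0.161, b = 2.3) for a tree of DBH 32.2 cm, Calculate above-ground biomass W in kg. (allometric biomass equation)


Formula: W = a * DBH^b  (allometric power law)
DBH^b = 32.2^2.3 = 2938.1131
W = 0.161 * 2938.1131 = 473.0 kg

473.0


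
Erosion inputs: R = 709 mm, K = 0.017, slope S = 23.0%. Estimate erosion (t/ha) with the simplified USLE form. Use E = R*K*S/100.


Formula: E = R * K * S / 100  (simplified USLE)
R * K = 709 * 0.017 = 12.053
E = 12.053 * 23.0 / 100 = 2.77 t/ha

2.77


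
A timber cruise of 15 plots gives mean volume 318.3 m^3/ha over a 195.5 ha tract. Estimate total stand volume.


Formula: Total Volume = Mean Volume per ha * Total Area
Total Volume = 318.3 m^3/ha * 195.5 ha
Total Volume = 62228 m^3

62228


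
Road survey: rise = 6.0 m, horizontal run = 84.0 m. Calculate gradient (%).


Formula: Gradient = rise / run * 100
Gradient = 6.0 / 84.0 * 100 = 7.1%

7.1


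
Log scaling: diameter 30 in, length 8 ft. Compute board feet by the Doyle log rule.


Doyle: BF = (D - 4)^2 * L / 16
Adjusted diameter = 30 - 4 = 26 in
(D-4)^2 = 26^2 = 676
BF = 676 * 8 / 16 = 338 BF

338


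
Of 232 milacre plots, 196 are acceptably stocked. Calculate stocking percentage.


Formula: Stocking % = stocked plots / total plots * 100
Stocking = 196 / 232 * 100
Stocking = 0.8448 * 100 = 84.5%

84.5


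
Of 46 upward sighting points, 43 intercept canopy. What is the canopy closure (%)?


Formula: Canopy closure = covered points / total points * 100
Closure = 43 / 46 * 100
Closure = 0.9348 * 100 = 93.5%

93.5


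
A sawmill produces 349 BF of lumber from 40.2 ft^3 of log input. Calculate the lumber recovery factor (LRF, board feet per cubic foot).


Formula: LRF = Lumber Output (BF) / Log Input (ft^3)
LRF = 349 BF / 40.2 ft^3
LRF = 8.68 BF/ft^3

8.68


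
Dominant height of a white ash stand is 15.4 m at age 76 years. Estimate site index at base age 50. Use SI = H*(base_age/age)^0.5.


Formula: SI = H_dom * (base_age / age)^0.5
Age ratio = 50 / 76 = 0.65789
sqrt(age_ratio) = 0.81111
SI = 15.4 * 0.81111 = 12.5 m

12.5


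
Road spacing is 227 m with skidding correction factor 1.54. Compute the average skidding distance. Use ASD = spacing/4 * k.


Formula: ASD = (spacing / 4) * correction
Uncorrected distance = spacing / 4 = 227 / 4 = 56.75 m
ASD = 56.75 * 1.54 = 87 m

87


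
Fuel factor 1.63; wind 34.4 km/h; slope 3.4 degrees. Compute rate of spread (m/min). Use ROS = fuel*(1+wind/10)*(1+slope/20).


Formula: ROS = fuel * (1 + wind/10) * (1 + slope/20)
Wind factor = 1 + 34.4/10 = 4.44
Slope factor = 1 + 3.4/20 = 1.17
ROS = 1.63 * 4.44 * 1.17 = 8.47 m/min

8.47


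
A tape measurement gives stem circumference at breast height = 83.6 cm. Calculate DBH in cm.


Formula: DBH = C / pi
DBH = 83.6 / pi
pi = 3.14159...
DBH = 26.6 cm

26.6


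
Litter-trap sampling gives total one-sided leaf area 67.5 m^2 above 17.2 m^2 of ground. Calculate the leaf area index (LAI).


Formula: LAI = total leaf area / ground area  (dimensionless)
LAI = 67.5 m^2 / 17.2 m^2
LAI = 3.92

3.92


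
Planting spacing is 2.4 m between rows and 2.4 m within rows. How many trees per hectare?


Formula: TPH = 10000 m^2/ha / (spacing_x * spacing_y)
Area per tree = 2.4 m * 2.4 m = 5.76 m^2
TPH = 10000 / 5.76 = 1736 trees/ha

1736


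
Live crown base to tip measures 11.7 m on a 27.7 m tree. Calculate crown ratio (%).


Formula: Crown Ratio = (Crown Length / Total Height) * 100
CR = (11.7 m / 27.7 m) * 100
CR = 0.4224 * 100 = 42.2%

42.2


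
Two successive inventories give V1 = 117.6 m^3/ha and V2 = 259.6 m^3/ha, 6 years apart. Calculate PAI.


Formula: PAI = (V_T2 - V_T1) / (T2 - T1)
Volume increment = 259.6 - 117.6 = 142.0 m^3/ha
PAI = 142.0 / 6 = 23.67 m^3/ha/year

23.67


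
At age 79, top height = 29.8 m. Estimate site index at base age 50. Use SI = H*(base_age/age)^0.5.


Formula: SI = H_dom * (base_age / age)^0.5
Age ratio = 50 / 79 = 0.63291
sqrt(age_ratio) = 0.79556
SI = 29.8 * 0.79556 = 23.7 m

23.7


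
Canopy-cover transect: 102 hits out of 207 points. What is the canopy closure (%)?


Formula: Canopy closure = covered points / total points * 100
Closure = 102 / 207 * 100
Closure = 0.4928 * 100 = 49.3%

49.3


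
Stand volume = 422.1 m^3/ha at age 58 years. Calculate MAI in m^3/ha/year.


Formula: MAI = Total Volume / Stand Age
MAI = 422.1 m^3/ha / 58 years
MAI = 7.28 m^3/ha/year

7.28


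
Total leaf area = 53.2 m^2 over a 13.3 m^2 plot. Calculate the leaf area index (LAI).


Formula: LAI = total leaf area / ground area  (dimensionless)
LAI = 53.2 m^2 / 13.3 m^2
LAI = 4.0

4.0


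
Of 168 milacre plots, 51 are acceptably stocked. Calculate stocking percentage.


Formula: Stocking % = stocked plots / total plots * 100
Stocking = 51 / 168 * 100
Stocking = 0.3036 * 100 = 30.4%

30.4


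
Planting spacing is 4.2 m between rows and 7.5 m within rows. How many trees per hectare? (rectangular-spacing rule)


Formula: TPH = 10000 m^2/ha / (spacing_x * spacing_y)
Area per tree = 4.2 m * 7.5 m = 31.5 m^2
TPH = 10000 / 31.5 = 317 trees/ha

317


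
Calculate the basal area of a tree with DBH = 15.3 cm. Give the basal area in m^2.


Formula: BA = pi * (DBH/2)^2 / 10000  (cm^2 to m^2)
Radius = DBH/2 = 15.3/2 = 7.65 cm
BA = pi * 7.65^2 / 10000
   = 183.8539 cm^2 / 10000
   = 0.0184 m^2

0.0184


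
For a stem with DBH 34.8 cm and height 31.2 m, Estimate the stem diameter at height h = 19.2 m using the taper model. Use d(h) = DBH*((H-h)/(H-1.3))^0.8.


Taper: d(h) = DBH * ((H - h) / (H - 1.3))^0.8
Numerator = H - h = 31.2 - 19.2 = 12.0 m
Denominator = H - 1.3 = 31.2 - 1.3 = 29.9 m
Ratio = 12.0 / 29.9 = 0.40134
d = 34.8 * 0.40134^0.8 = 16.8 cm

16.8


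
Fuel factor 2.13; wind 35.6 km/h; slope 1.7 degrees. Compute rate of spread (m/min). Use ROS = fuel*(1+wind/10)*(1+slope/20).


Formula: ROS = fuel * (1 + wind/10) * (1 + slope/20)
Wind factor = 1 + 35.6/10 = 4.56
Slope factor = 1 + 1.7/20 = 1.085
ROS = 2.13 * 4.56 * 1.085 = 10.54 m/min

10.54


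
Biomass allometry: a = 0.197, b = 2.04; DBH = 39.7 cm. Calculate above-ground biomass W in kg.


Formula: W = a * DBH^b  (allometric power law)
DBH^b = 39.7^2.04 = 1826.134
W = 0.197 * 1826.134 = 359.7 kg

359.7


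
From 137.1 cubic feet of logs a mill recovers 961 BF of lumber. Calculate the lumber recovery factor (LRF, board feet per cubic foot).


Formula: LRF = Lumber Output (BF) / Log Input (ft^3)
LRF = 961 BF / 137.1 ft^3
LRF = 7.01 BF/ft^3

7.01


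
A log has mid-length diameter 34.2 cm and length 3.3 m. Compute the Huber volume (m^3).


Huber: V = Am * L,  Am = pi*(Dm/200)^2
Am = pi*(34.2/200)^2 = 0.091863 m^2
V = 0.091863*3.3 = 0.3031 m^3

0.3031


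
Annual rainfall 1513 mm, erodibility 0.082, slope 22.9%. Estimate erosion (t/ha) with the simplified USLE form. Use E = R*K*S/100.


Formula: E = R * K * S / 100  (simplified USLE)
R * K = 1513 * 0.082 = 124.066
E = 124.066 * 22.9 / 100 = 28.41 t/ha

28.41


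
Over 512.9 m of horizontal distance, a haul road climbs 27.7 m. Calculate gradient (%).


Formula: Gradient = rise / run * 100
Gradient = 27.7 / 512.9 * 100 = 5.4%

5.4


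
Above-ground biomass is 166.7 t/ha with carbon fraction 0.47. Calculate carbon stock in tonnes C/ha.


Formula: Carbon Stock = Biomass * Carbon Fraction
C = 166.7 t/ha * 0.47
C = 78.3 t C/ha

78.3


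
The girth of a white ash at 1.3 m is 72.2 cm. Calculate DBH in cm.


Formula: DBH = C / pi
DBH = 72.2 / pi
pi = 3.14159...
DBH = 23.0 cm

23.0


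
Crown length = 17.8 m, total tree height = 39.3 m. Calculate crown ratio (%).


Formula: Crown Ratio = (Crown Length / Total Height) * 100
CR = (17.8 m / 39.3 m) * 100
CR = 0.4529 * 100 = 45.3%

45.3


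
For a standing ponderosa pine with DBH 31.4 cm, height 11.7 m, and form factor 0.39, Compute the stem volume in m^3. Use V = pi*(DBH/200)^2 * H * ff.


Formula: V = pi * (DBH/200)^2 * H * ff
Radius = DBH/200 = 31.4/200 = 0.157 m
Radius^2 = 0.157^2 = 0.024649 m^2
V = pi * 0.024649 * 11.7 * 0.39
V = 0.353 m^3

0.353


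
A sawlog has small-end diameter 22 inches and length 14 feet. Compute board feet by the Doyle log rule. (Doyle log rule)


Doyle: BF = (D - 4)^2 * L / 16
Adjusted diameter = 22 - 4 = 18 in
(D-4)^2 = 18^2 = 324
BF = 324 * 14 / 16 = 284 BF

284


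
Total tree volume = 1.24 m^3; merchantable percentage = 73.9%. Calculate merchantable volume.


Formula: MV = V_total * (merchantable_pct / 100)
Merchantable fraction = 73.9% / 100 = 0.739
MV = 1.24 m^3 * 0.739 = 0.916 m^3

0.916


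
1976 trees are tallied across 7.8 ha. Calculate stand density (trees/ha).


Formula: Stand Density = N_trees / Area_ha
Density = 1976 trees / 7.8 ha
Density = 253 trees/ha

253


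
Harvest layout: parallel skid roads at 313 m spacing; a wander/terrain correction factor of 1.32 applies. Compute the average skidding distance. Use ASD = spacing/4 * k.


Formula: ASD = (spacing / 4) * correction
Uncorrected distance = spacing / 4 = 313 / 4 = 78.25 m
ASD = 78.25 * 1.32 = 103 m

103


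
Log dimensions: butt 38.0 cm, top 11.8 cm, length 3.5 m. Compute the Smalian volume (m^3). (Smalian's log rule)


Smalian: V = (A1 + A2)/2 * L,  A = pi*(D/200)^2
A1 = pi*(38.0/200)^2 = 0.113411 m^2
A2 = pi*(11.8/200)^2 = 0.010936 m^2
V = (0.113411+0.010936)/2*3.5 = 0.2176 m^3

0.2176


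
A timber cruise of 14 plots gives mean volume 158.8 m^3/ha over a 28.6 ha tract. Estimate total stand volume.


Formula: Total Volume = Mean Volume per ha * Total Area
Total Volume = 158.8 m^3/ha * 28.6 ha
Total Volume = 4542 m^3

4542


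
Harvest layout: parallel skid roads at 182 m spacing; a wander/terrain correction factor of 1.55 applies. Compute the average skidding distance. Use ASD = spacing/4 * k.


Formula: ASD = (spacing / 4) * correction
Uncorrected distance = spacing / 4 = 182 / 4 = 45.5 m
ASD = 45.5 * 1.55 = 71 m

71


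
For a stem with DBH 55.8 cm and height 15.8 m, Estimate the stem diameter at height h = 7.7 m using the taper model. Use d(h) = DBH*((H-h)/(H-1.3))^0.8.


Taper: d(h) = DBH * ((H - h) / (H - 1.3))^0.8
Numerator = H - h = 15.8 - 7.7 = 8.1 m
Denominator = H - 1.3 = 15.8 - 1.3 = 14.5 m
Ratio = 8.1 / 14.5 = 0.55862
d = 55.8 * 0.55862^0.8 = 35.0 cm

35.0


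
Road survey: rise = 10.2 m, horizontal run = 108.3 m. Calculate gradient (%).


Formula: Gradient = rise / run * 100
Gradient = 10.2 / 108.3 * 100 = 9.4%

9.4


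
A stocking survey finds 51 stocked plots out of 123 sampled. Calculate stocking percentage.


Formula: Stocking % = stocked plots / total plots * 100
Stocking = 51 / 123 * 100
Stocking = 0.4146 * 100 = 41.5%

41.5


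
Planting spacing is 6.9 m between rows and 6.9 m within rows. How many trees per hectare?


Formula: TPH = 10000 m^2/ha / (spacing_x * spacing_y)
Area per tree = 6.9 m * 6.9 m = 47.61 m^2
TPH = 10000 / 47.61 = 210 trees/ha

210


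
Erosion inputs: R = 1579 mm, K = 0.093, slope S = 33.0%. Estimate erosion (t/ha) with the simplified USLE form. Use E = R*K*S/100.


Formula: E = R * K * S / 100  (simplified USLE)
R * K = 1579 * 0.093 = 146.847
E = 146.847 * 33.0 / 100 = 48.46 t/ha

48.46


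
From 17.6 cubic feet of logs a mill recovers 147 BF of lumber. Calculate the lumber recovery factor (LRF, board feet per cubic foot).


Formula: LRF = Lumber Output (BF) / Log Input (ft^3)
LRF = 147 BF / 17.6 ft^3
LRF = 8.35 BF/ft^3

8.35


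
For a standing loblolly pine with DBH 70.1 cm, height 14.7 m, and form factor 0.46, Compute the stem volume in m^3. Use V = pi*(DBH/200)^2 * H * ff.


Formula: V = pi * (DBH/200)^2 * H * ff
Radius = DBH/200 = 70.1/200 = 0.3505 m
Radius^2 = 0.3505^2 = 0.12285025 m^2
V = pi * 0.12285025 * 14.7 * 0.46
V = 2.61 m^3

2.61


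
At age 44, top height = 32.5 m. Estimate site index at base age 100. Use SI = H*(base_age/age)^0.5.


Formula: SI = H_dom * (base_age / age)^0.5
Age ratio = 100 / 44 = 2.27273
sqrt(age_ratio) = 1.50756
SI = 32.5 * 1.50756 = 49.0 m

49.0


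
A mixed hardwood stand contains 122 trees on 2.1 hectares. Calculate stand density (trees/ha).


Formula: Stand Density = N_trees / Area_ha
Density = 122 trees / 2.1 ha
Density = 58 trees/ha

58


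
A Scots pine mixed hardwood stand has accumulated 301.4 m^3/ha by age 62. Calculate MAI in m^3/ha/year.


Formula: MAI = Total Volume / Stand Age
MAI = 301.4 m^3/ha / 62 years
MAI = 4.86 m^3/ha/year

4.86


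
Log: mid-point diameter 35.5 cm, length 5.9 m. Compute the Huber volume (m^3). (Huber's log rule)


Huber: V = Am * L,  Am = pi*(Dm/200)^2
Am = pi*(35.5/200)^2 = 0.09898 m^2
V = 0.09898*5.9 = 0.584 m^3

0.584


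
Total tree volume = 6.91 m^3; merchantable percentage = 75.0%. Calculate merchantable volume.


Formula: MV = V_total * (merchantable_pct / 100)
Merchantable fraction = 75.0% / 100 = 0.75
MV = 6.91 m^3 * 0.75 = 5.183 m^3

5.183


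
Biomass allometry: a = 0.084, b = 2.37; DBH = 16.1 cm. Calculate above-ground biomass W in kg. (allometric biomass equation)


Formula: W = a * DBH^b  (allometric power law)
DBH^b = 16.1^2.37 = 724.7318
W = 0.084 * 724.7318 = 60.9 kg

60.9


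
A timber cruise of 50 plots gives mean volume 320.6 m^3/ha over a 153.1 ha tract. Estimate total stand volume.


Formula: Total Volume = Mean Volume per ha * Total Area
Total Volume = 320.6 m^3/ha * 153.1 ha
Total Volume = 49084 m^3

49084


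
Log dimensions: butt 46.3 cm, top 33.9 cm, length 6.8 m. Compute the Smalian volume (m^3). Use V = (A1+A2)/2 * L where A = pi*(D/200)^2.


Smalian: V = (A1 + A2)/2 * L,  A = pi*(D/200)^2
A1 = pi*(46.3/200)^2 = 0.168365 m^2
A2 = pi*(33.9/200)^2 = 0.090259 m^2
V = (0.168365+0.090259)/2*6.8 = 0.8793 m^3

0.8793


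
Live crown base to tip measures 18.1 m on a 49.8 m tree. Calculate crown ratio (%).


Formula: Crown Ratio = (Crown Length / Total Height) * 100
CR = (18.1 m / 49.8 m) * 100
CR = 0.3635 * 100 = 36.3%

36.3


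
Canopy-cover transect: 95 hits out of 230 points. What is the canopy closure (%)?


Formula: Canopy closure = covered points / total points * 100
Closure = 95 / 230 * 100
Closure = 0.413 * 100 = 41.3%

41.3


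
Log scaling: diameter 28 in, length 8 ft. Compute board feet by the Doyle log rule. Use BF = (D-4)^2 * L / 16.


Doyle: BF = (D - 4)^2 * L / 16
Adjusted diameter = 28 - 4 = 24 in
(D-4)^2 = 24^2 = 576
BF = 576 * 8 / 16 = 288 BF

288


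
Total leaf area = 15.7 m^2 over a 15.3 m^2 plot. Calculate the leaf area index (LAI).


Formula: LAI = total leaf area / ground area  (dimensionless)
LAI = 15.7 m^2 / 15.3 m^2
LAI = 1.03

1.03


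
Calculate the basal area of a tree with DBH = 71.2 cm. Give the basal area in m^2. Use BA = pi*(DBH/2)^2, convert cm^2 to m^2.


Formula: BA = pi * (DBH/2)^2 / 10000  (cm^2 to m^2)
Radius = DBH/2 = 71.2/2 = 35.6 cm
BA = pi * 35.6^2 / 10000
   = 3981.5289 cm^2 / 10000
   = 0.3982 m^2

0.3982


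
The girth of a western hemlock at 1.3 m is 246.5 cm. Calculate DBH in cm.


Formula: DBH = C / pi
DBH = 246.5 / pi
pi = 3.14159...
DBH = 78.5 cm

78.5


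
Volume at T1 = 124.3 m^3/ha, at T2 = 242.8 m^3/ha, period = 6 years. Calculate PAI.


Formula: PAI = (V_T2 - V_T1) / (T2 - T1)
Volume increment = 242.8 - 124.3 = 118.5 m^3/ha
PAI = 118.5 / 6 = 19.75 m^3/ha/year

19.75


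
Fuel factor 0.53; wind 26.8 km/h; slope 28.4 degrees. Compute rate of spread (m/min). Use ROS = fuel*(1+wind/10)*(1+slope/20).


Formula: ROS = fuel * (1 + wind/10) * (1 + slope/20)
Wind factor = 1 + 26.8/10 = 3.68
Slope factor = 1 + 28.4/20 = 2.42
ROS = 0.53 * 3.68 * 2.42 = 4.72 m/min

4.72


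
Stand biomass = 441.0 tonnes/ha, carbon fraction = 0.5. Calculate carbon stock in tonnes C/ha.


Formula: Carbon Stock = Biomass * Carbon Fraction
C = 441.0 t/ha * 0.5
C = 220.5 t C/ha

220.5


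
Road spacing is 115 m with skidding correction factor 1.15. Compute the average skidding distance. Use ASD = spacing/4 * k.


Formula: ASD = (spacing / 4) * correction
Uncorrected distance = spacing / 4 = 115 / 4 = 28.75 m
ASD = 28.75 * 1.15 = 33 m

33


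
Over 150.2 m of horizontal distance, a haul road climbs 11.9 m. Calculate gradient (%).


Formula: Gradient = rise / run * 100
Gradient = 11.9 / 150.2 * 100 = 7.9%

7.9


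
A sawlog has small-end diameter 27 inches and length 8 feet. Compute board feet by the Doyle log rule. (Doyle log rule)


Doyle: BF = (D - 4)^2 * L / 16
Adjusted diameter = 27 - 4 = 23 in
(D-4)^2 = 23^2 = 529
BF = 529 * 8 / 16 = 265 BF

265


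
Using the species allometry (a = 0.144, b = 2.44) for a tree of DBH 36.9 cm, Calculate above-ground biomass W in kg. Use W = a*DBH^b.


Formula: W = a * DBH^b  (allometric power law)
DBH^b = 36.9^2.44 = 6661.0752
W = 0.144 * 6661.0752 = 959.2 kg

959.2


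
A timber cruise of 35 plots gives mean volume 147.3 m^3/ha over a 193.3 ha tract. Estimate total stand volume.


Formula: Total Volume = Mean Volume per ha * Total Area
Total Volume = 147.3 m^3/ha * 193.3 ha
Total Volume = 28473 m^3

28473


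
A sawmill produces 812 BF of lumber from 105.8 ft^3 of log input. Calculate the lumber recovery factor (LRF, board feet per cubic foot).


Formula: LRF = Lumber Output (BF) / Log Input (ft^3)
LRF = 812 BF / 105.8 ft^3
LRF = 7.67 BF/ft^3

7.67


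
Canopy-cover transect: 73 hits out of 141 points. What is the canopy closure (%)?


Formula: Canopy closure = covered points / total points * 100
Closure = 73 / 141 * 100
Closure = 0.5177 * 100 = 51.8%

51.8


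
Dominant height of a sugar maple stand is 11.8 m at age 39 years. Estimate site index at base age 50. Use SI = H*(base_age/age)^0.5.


Formula: SI = H_dom * (base_age / age)^0.5
Age ratio = 50 / 39 = 1.28205
sqrt(age_ratio) = 1.13228
SI = 11.8 * 1.13228 = 13.4 m

13.4


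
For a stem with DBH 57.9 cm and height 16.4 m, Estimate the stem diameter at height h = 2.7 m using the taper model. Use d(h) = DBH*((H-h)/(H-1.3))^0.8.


Taper: d(h) = DBH * ((H - h) / (H - 1.3))^0.8
Numerator = H - h = 16.4 - 2.7 = 13.7 m
Denominator = H - 1.3 = 16.4 - 1.3 = 15.1 m
Ratio = 13.7 / 15.1 = 0.90728
d = 57.9 * 0.90728^0.8 = 53.6 cm

53.6


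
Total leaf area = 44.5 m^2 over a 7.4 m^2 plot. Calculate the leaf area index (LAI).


Formula: LAI = total leaf area / ground area  (dimensionless)
LAI = 44.5 m^2 / 7.4 m^2
LAI = 6.01

6.01


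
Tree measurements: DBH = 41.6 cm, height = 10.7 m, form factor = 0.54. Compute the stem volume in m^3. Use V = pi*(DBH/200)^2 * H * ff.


Formula: V = pi * (DBH/200)^2 * H * ff
Radius = DBH/200 = 41.6/200 = 0.208 m
Radius^2 = 0.208^2 = 0.043264 m^2
V = pi * 0.043264 * 10.7 * 0.54
V = 0.785 m^3

0.785


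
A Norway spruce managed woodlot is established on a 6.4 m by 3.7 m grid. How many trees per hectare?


Formula: TPH = 10000 m^2/ha / (spacing_x * spacing_y)
Area per tree = 6.4 m * 3.7 m = 23.68 m^2
TPH = 10000 / 23.68 = 422 trees/ha

422


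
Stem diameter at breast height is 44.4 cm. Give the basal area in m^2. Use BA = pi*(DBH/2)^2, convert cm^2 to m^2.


Formula: BA = pi * (DBH/2)^2 / 10000  (cm^2 to m^2)
Radius = DBH/2 = 44.4/2 = 22.2 cm
BA = pi * 22.2^2 / 10000
   = 1548.3025 cm^2 / 10000
   = 0.1548 m^2

0.1548


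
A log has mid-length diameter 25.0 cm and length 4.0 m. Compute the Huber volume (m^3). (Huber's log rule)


Huber: V = Am * L,  Am = pi*(Dm/200)^2
Am = pi*(25.0/200)^2 = 0.049087 m^2
V = 0.049087*4.0 = 0.1963 m^3

0.1963


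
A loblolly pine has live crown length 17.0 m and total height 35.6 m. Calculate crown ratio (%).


Formula: Crown Ratio = (Crown Length / Total Height) * 100
CR = (17.0 m / 35.6 m) * 100
CR = 0.4775 * 100 = 47.8%

47.8


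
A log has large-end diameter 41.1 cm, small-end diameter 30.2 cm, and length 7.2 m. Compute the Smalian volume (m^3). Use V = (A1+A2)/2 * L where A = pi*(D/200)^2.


Smalian: V = (A1 + A2)/2 * L,  A = pi*(D/200)^2
A1 = pi*(41.1/200)^2 = 0.13267 m^2
A2 = pi*(30.2/200)^2 = 0.071631 m^2
V = (0.13267+0.071631)/2*7.2 = 0.7355 m^3

0.7355


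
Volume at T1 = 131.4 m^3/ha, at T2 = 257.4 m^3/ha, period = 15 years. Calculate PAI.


Formula: PAI = (V_T2 - V_T1) / (T2 - T1)
Volume increment = 257.4 - 131.4 = 126.0 m^3/ha
PAI = 126.0 / 15 = 8.4 m^3/ha/year

8.4


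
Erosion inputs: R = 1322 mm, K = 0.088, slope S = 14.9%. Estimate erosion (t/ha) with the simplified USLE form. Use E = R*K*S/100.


Formula: E = R * K * S / 100  (simplified USLE)
R * K = 1322 * 0.088 = 116.336
E = 116.336 * 14.9 / 100 = 17.33 t/ha

17.33


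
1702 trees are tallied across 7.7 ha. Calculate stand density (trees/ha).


Formula: Stand Density = N_trees / Area_ha
Density = 1702 trees / 7.7 ha
Density = 221 trees/ha

221


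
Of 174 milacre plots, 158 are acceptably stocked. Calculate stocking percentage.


Formula: Stocking % = stocked plots / total plots * 100
Stocking = 158 / 174 * 100
Stocking = 0.908 * 100 = 90.8%

90.8


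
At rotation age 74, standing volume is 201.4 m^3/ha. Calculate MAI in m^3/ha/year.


Formula: MAI = Total Volume / Stand Age
MAI = 201.4 m^3/ha / 74 years
MAI = 2.72 m^3/ha/year

2.72


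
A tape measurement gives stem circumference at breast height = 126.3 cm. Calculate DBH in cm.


Formula: DBH = C / pi
DBH = 126.3 / pi
pi = 3.14159...
DBH = 40.2 cm

40.2


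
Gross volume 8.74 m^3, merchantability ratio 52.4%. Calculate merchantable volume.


Formula: MV = V_total * (merchantable_pct / 100)
Merchantable fraction = 52.4% / 100 = 0.524
MV = 8.74 m^3 * 0.524 = 4.58 m^3

4.58


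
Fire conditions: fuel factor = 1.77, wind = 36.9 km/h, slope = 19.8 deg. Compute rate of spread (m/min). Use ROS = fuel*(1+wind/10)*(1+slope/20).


Formula: ROS = fuel * (1 + wind/10) * (1 + slope/20)
Wind factor = 1 + 36.9/10 = 4.69
Slope factor = 1 + 19.8/20 = 1.99
ROS = 1.77 * 4.69 * 1.99 = 16.52 m/min

16.52


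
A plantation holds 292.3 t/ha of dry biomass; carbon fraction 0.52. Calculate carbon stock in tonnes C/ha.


Formula: Carbon Stock = Biomass * Carbon Fraction
C = 292.3 t/ha * 0.52
C = 152.0 t C/ha

152.0


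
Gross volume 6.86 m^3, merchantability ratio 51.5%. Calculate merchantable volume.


Formula: MV = V_total * (merchantable_pct / 100)
Merchantable fraction = 51.5% / 100 = 0.515
MV = 6.86 m^3 * 0.515 = 3.533 m^3

3.533


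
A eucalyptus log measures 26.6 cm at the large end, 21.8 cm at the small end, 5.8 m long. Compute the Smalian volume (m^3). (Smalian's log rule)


Smalian: V = (A1 + A2)/2 * L,  A = pi*(D/200)^2
A1 = pi*(26.6/200)^2 = 0.055572 m^2
A2 = pi*(21.8/200)^2 = 0.037325 m^2
V = (0.055572+0.037325)/2*5.8 = 0.2694 m^3

0.2694


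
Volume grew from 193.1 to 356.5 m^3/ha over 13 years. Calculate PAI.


Formula: PAI = (V_T2 - V_T1) / (T2 - T1)
Volume increment = 356.5 - 193.1 = 163.4 m^3/ha
PAI = 163.4 / 13 = 12.57 m^3/ha/year

12.57


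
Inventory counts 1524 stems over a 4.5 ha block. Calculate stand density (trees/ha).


Formula: Stand Density = N_trees / Area_ha
Density = 1524 trees / 4.5 ha
Density = 339 trees/ha

339


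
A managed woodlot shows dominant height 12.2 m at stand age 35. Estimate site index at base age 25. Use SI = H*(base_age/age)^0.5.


Formula: SI = H_dom * (base_age / age)^0.5
Age ratio = 25 / 35 = 0.71429
sqrt(age_ratio) = 0.84515
SI = 12.2 * 0.84515 = 10.3 m

10.3


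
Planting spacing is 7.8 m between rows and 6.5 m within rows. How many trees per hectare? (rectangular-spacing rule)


Formula: TPH = 10000 m^2/ha / (spacing_x * spacing_y)
Area per tree = 7.8 m * 6.5 m = 50.7 m^2
TPH = 10000 / 50.7 = 197 trees/ha

197


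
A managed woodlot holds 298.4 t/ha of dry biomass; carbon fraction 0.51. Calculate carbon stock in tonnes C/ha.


Formula: Carbon Stock = Biomass * Carbon Fraction
C = 298.4 t/ha * 0.51
C = 152.2 t C/ha

152.2


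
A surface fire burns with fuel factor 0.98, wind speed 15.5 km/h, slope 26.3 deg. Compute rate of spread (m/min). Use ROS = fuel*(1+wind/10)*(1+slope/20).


Formula: ROS = fuel * (1 + wind/10) * (1 + slope/20)
Wind factor = 1 + 15.5/10 = 2.55
Slope factor = 1 + 26.3/20 = 2.315
ROS = 0.98 * 2.55 * 2.315 = 5.79 m/min

5.79


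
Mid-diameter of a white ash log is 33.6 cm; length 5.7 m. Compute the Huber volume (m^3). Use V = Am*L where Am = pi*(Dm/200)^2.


Huber: V = Am * L,  Am = pi*(Dm/200)^2
Am = pi*(33.6/200)^2 = 0.088668 m^2
V = 0.088668*5.7 = 0.5054 m^3

0.5054


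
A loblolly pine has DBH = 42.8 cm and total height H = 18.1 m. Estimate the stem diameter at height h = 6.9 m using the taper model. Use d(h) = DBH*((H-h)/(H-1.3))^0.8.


Taper: d(h) = DBH * ((H - h) / (H - 1.3))^0.8
Numerator = H - h = 18.1 - 6.9 = 11.2 m
Denominator = H - 1.3 = 18.1 - 1.3 = 16.8 m
Ratio = 11.2 / 16.8 = 0.66667
d = 42.8 * 0.66667^0.8 = 30.9 cm

30.9


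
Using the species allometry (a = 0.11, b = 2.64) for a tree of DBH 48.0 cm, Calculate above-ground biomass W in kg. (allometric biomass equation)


Formula: W = a * DBH^b  (allometric power law)
DBH^b = 48.0^2.64 = 27445.8615
W = 0.11 * 27445.8615 = 3019.0 kg

3019.0


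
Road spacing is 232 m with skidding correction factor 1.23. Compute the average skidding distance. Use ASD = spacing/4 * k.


Formula: ASD = (spacing / 4) * correction
Uncorrected distance = spacing / 4 = 232 / 4 = 58 m
ASD = 58 * 1.23 = 71 m

71


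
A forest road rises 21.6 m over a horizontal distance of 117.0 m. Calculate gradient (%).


Formula: Gradient = rise / run * 100
Gradient = 21.6 / 117.0 * 100 = 18.5%

18.5


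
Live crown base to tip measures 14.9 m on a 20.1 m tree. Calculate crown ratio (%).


Formula: Crown Ratio = (Crown Length / Total Height) * 100
CR = (14.9 m / 20.1 m) * 100
CR = 0.7413 * 100 = 74.1%

74.1


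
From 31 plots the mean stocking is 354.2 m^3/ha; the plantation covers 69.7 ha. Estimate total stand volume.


Formula: Total Volume = Mean Volume per ha * Total Area
Total Volume = 354.2 m^3/ha * 69.7 ha
Total Volume = 24688 m^3

24688


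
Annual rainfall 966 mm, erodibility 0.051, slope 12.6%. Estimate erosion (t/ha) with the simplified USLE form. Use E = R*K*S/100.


Formula: E = R * K * S / 100  (simplified USLE)
R * K = 966 * 0.051 = 49.266
E = 49.266 * 12.6 / 100 = 6.21 t/ha

6.21


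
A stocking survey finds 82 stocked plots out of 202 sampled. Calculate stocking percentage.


Formula: Stocking % = stocked plots / total plots * 100
Stocking = 82 / 202 * 100
Stocking = 0.4059 * 100 = 40.6%

40.6


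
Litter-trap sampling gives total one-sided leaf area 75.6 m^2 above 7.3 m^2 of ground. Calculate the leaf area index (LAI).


Formula: LAI = total leaf area / ground area  (dimensionless)
LAI = 75.6 m^2 / 7.3 m^2
LAI = 10.36

10.36


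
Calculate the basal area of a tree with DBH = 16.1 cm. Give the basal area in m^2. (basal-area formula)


Formula: BA = pi * (DBH/2)^2 / 10000  (cm^2 to m^2)
Radius = DBH/2 = 16.1/2 = 8.05 cm
BA = pi * 8.05^2 / 10000
   = 203.5831 cm^2 / 10000
   = 0.0204 m^2

0.0204


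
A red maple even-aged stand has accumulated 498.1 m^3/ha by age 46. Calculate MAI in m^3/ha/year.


Formula: MAI = Total Volume / Stand Age
MAI = 498.1 m^3/ha / 46 years
MAI = 10.83 m^3/ha/year

10.83


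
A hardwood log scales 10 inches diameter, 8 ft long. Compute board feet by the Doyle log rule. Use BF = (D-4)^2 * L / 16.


Doyle: BF = (D - 4)^2 * L / 16
Adjusted diameter = 10 - 4 = 6 in
(D-4)^2 = 6^2 = 36
BF = 36 * 8 / 16 = 18 BF

18


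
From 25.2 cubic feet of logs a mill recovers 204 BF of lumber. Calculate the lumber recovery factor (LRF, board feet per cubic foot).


Formula: LRF = Lumber Output (BF) / Log Input (ft^3)
LRF = 204 BF / 25.2 ft^3
LRF = 8.1 BF/ft^3

8.1


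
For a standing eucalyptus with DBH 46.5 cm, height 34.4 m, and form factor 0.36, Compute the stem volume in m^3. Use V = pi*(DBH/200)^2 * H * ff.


Formula: V = pi * (DBH/200)^2 * H * ff
Radius = DBH/200 = 46.5/200 = 0.2325 m
Radius^2 = 0.2325^2 = 0.05405625 m^2
V = pi * 0.05405625 * 34.4 * 0.36
V = 2.103 m^3

2.103


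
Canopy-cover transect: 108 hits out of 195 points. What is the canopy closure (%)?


Formula: Canopy closure = covered points / total points * 100
Closure = 108 / 195 * 100
Closure = 0.5538 * 100 = 55.4%

55.4


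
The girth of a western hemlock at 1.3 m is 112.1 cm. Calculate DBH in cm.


Formula: DBH = C / pi
DBH = 112.1 / pi
pi = 3.14159...
DBH = 35.7 cm

35.7


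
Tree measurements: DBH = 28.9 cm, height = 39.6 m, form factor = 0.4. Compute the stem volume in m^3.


Formula: V = pi * (DBH/200)^2 * H * ff
Radius = DBH/200 = 28.9/200 = 0.1445 m
Radius^2 = 0.1445^2 = 0.02088025 m^2
V = pi * 0.02088025 * 39.6 * 0.4
V = 1.039 m^3

1.039


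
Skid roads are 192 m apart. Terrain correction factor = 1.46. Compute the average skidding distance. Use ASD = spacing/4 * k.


Formula: ASD = (spacing / 4) * correction
Uncorrected distance = spacing / 4 = 192 / 4 = 48 m
ASD = 48 * 1.46 = 70 m

70


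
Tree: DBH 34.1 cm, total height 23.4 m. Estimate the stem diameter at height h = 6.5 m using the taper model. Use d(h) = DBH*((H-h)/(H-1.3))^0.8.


Taper: d(h) = DBH * ((H - h) / (H - 1.3))^0.8
Numerator = H - h = 23.4 - 6.5 = 16.9 m
Denominator = H - 1.3 = 23.4 - 1.3 = 22.1 m
Ratio = 16.9 / 22.1 = 0.76471
d = 34.1 * 0.76471^0.8 = 27.5 cm

27.5


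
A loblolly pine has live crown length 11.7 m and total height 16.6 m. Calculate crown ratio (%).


Formula: Crown Ratio = (Crown Length / Total Height) * 100
CR = (11.7 m / 16.6 m) * 100
CR = 0.7048 * 100 = 70.5%

70.5


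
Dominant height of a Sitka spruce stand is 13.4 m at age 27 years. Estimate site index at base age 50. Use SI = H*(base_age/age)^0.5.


Formula: SI = H_dom * (base_age / age)^0.5
Age ratio = 50 / 27 = 1.85185
sqrt(age_ratio) = 1.36083
SI = 13.4 * 1.36083 = 18.2 m

18.2


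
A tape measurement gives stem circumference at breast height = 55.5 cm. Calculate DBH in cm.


Formula: DBH = C / pi
DBH = 55.5 / pi
pi = 3.14159...
DBH = 17.7 cm

17.7


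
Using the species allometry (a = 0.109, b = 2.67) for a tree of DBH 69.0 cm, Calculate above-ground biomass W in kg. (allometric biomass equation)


Formula: W = a * DBH^b  (allometric power law)
DBH^b = 69.0^2.67 = 81231.9862
W = 0.109 * 81231.9862 = 8854.3 kg

8854.3


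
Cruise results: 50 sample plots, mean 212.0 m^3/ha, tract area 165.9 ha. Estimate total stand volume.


Formula: Total Volume = Mean Volume per ha * Total Area
Total Volume = 212.0 m^3/ha * 165.9 ha
Total Volume = 35171 m^3

35171


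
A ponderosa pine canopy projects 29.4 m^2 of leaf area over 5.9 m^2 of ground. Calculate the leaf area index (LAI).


Formula: LAI = total leaf area / ground area  (dimensionless)
LAI = 29.4 m^2 / 5.9 m^2
LAI = 4.98

4.98


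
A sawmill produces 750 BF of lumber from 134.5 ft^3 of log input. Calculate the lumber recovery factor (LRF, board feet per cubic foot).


Formula: LRF = Lumber Output (BF) / Log Input (ft^3)
LRF = 750 BF / 134.5 ft^3
LRF = 5.58 BF/ft^3

5.58


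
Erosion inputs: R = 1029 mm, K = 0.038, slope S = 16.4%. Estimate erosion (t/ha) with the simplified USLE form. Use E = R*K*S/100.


Formula: E = R * K * S / 100  (simplified USLE)
R * K = 1029 * 0.038 = 39.102
E = 39.102 * 16.4 / 100 = 6.41 t/ha

6.41


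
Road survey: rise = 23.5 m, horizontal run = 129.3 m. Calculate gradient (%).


Formula: Gradient = rise / run * 100
Gradient = 23.5 / 129.3 * 100 = 18.2%

18.2


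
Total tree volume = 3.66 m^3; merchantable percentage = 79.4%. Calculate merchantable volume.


Formula: MV = V_total * (merchantable_pct / 100)
Merchantable fraction = 79.4% / 100 = 0.794
MV = 3.66 m^3 * 0.794 = 2.906 m^3

2.906


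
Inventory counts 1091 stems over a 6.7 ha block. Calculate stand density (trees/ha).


Formula: Stand Density = N_trees / Area_ha
Density = 1091 trees / 6.7 ha
Density = 163 trees/ha

163


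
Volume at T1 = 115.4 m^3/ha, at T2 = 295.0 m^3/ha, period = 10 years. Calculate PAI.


Formula: PAI = (V_T2 - V_T1) / (T2 - T1)
Volume increment = 295.0 - 115.4 = 179.6 m^3/ha
PAI = 179.6 / 10 = 17.96 m^3/ha/year

17.96


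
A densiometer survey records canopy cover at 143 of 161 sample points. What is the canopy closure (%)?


Formula: Canopy closure = covered points / total points * 100
Closure = 143 / 161 * 100
Closure = 0.8882 * 100 = 88.8%

88.8


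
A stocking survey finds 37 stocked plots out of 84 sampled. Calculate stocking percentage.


Formula: Stocking % = stocked plots / total plots * 100
Stocking = 37 / 84 * 100
Stocking = 0.4405 * 100 = 44.0%

44.0


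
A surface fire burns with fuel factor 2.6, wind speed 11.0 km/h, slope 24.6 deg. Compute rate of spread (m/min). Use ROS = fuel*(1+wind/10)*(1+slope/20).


Formula: ROS = fuel * (1 + wind/10) * (1 + slope/20)
Wind factor = 1 + 11.0/10 = 2.1
Slope factor = 1 + 24.6/20 = 2.23
ROS = 2.6 * 2.1 * 2.23 = 12.18 m/min

12.18


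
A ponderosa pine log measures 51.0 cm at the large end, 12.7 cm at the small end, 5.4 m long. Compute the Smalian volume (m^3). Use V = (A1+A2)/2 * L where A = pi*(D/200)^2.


Smalian: V = (A1 + A2)/2 * L,  A = pi*(D/200)^2
A1 = pi*(51.0/200)^2 = 0.204282 m^2
A2 = pi*(12.7/200)^2 = 0.012668 m^2
V = (0.204282+0.012668)/2*5.4 = 0.5858 m^3

0.5858


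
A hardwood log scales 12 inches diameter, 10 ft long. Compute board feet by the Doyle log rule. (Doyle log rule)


Doyle: BF = (D - 4)^2 * L / 16
Adjusted diameter = 12 - 4 = 8 in
(D-4)^2 = 8^2 = 64
BF = 64 * 10 / 16 = 40 BF

40


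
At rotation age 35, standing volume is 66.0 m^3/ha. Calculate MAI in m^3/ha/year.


Formula: MAI = Total Volume / Stand Age
MAI = 66.0 m^3/ha / 35 years
MAI = 1.89 m^3/ha/year

1.89


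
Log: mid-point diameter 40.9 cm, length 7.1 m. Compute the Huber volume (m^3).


Huber: V = Am * L,  Am = pi*(Dm/200)^2
Am = pi*(40.9/200)^2 = 0.131382 m^2
V = 0.131382*7.1 = 0.9328 m^3

0.9328


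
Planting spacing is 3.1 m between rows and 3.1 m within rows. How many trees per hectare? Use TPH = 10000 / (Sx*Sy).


Formula: TPH = 10000 m^2/ha / (spacing_x * spacing_y)
Area per tree = 3.1 m * 3.1 m = 9.61 m^2
TPH = 10000 / 9.61 = 1041 trees/ha

1041


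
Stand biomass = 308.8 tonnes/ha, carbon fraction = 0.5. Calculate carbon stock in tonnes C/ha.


Formula: Carbon Stock = Biomass * Carbon Fraction
C = 308.8 t/ha * 0.5
C = 154.4 t C/ha

154.4


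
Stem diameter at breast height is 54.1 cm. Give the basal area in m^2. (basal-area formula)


Formula: BA = pi * (DBH/2)^2 / 10000  (cm^2 to m^2)
Radius = DBH/2 = 54.1/2 = 27.05 cm
BA = pi * 27.05^2 / 10000
   = 2298.7112 cm^2 / 10000
   = 0.2299 m^2

0.2299


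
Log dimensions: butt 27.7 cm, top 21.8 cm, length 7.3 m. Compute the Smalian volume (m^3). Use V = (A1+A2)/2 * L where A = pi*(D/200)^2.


Smalian: V = (A1 + A2)/2 * L,  A = pi*(D/200)^2
A1 = pi*(27.7/200)^2 = 0.060263 m^2
A2 = pi*(21.8/200)^2 = 0.037325 m^2
V = (0.060263+0.037325)/2*7.3 = 0.3562 m^3

0.3562


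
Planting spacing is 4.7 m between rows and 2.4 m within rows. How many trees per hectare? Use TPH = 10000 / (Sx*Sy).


Formula: TPH = 10000 m^2/ha / (spacing_x * spacing_y)
Area per tree = 4.7 m * 2.4 m = 11.28 m^2
TPH = 10000 / 11.28 = 887 trees/ha

887


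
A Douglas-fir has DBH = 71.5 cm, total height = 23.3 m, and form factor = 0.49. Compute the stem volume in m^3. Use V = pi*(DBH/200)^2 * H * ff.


Formula: V = pi * (DBH/200)^2 * H * ff
Radius = DBH/200 = 71.5/200 = 0.3575 m
Radius^2 = 0.3575^2 = 0.12780625 m^2
V = pi * 0.12780625 * 23.3 * 0.49
V = 4.584 m^3

4.584


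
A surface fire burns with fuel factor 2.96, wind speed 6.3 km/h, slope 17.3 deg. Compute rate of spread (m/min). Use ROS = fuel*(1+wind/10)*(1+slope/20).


Formula: ROS = fuel * (1 + wind/10) * (1 + slope/20)
Wind factor = 1 + 6.3/10 = 1.63
Slope factor = 1 + 17.3/20 = 1.865
ROS = 2.96 * 1.63 * 1.865 = 9.0 m/min

9.0


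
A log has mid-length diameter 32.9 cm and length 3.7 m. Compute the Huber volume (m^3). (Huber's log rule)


Huber: V = Am * L,  Am = pi*(Dm/200)^2
Am = pi*(32.9/200)^2 = 0.085012 m^2
V = 0.085012*3.7 = 0.3145 m^3

0.3145


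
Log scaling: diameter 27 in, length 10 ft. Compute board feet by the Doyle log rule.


Doyle: BF = (D - 4)^2 * L / 16
Adjusted diameter = 27 - 4 = 23 in
(D-4)^2 = 23^2 = 529
BF = 529 * 10 / 16 = 331 BF

331


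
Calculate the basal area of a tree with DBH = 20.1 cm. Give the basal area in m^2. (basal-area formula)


Formula: BA = pi * (DBH/2)^2 / 10000  (cm^2 to m^2)
Radius = DBH/2 = 20.1/2 = 10.05 cm
BA = pi * 10.05^2 / 10000
   = 317.3087 cm^2 / 10000
   = 0.0317 m^2

0.0317


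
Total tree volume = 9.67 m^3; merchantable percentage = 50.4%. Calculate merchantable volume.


Formula: MV = V_total * (merchantable_pct / 100)
Merchantable fraction = 50.4% / 100 = 0.504
MV = 9.67 m^3 * 0.504 = 4.874 m^3

4.874


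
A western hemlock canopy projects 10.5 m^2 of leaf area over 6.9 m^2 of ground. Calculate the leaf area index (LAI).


Formula: LAI = total leaf area / ground area  (dimensionless)
LAI = 10.5 m^2 / 6.9 m^2
LAI = 1.52

1.52


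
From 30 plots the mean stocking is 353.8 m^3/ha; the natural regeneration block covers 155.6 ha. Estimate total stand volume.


Formula: Total Volume = Mean Volume per ha * Total Area
Total Volume = 353.8 m^3/ha * 155.6 ha
Total Volume = 55051 m^3

55051


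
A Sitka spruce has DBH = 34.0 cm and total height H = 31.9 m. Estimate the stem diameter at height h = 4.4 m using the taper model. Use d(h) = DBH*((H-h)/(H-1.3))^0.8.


Taper: d(h) = DBH * ((H - h) / (H - 1.3))^0.8
Numerator = H - h = 31.9 - 4.4 = 27.5 m
Denominator = H - 1.3 = 31.9 - 1.3 = 30.6 m
Ratio = 27.5 / 30.6 = 0.89869
d = 34.0 * 0.89869^0.8 = 31.2 cm

31.2


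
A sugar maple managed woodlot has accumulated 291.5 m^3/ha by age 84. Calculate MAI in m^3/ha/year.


Formula: MAI = Total Volume / Stand Age
MAI = 291.5 m^3/ha / 84 years
MAI = 3.47 m^3/ha/year

3.47


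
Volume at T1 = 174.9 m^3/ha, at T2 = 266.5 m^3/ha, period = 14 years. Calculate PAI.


Formula: PAI = (V_T2 - V_T1) / (T2 - T1)
Volume increment = 266.5 - 174.9 = 91.6 m^3/ha
PAI = 91.6 / 14 = 6.54 m^3/ha/year

6.54


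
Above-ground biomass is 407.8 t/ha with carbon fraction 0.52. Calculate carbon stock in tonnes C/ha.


Formula: Carbon Stock = Biomass * Carbon Fraction
C = 407.8 t/ha * 0.52
C = 212.1 t C/ha

212.1


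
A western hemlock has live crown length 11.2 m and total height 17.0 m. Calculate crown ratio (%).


Formula: Crown Ratio = (Crown Length / Total Height) * 100
CR = (11.2 m / 17.0 m) * 100
CR = 0.6588 * 100 = 65.9%

65.9


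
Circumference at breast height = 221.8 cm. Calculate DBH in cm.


Formula: DBH = C / pi
DBH = 221.8 / pi
pi = 3.14159...
DBH = 70.6 cm

70.6


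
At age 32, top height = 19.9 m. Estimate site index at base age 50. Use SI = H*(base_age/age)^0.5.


Formula: SI = H_dom * (base_age / age)^0.5
Age ratio = 50 / 32 = 1.5625
sqrt(age_ratio) = 1.25
SI = 19.9 * 1.25 = 24.9 m

24.9


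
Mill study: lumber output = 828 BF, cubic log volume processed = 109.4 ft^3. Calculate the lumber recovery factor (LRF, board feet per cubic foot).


Formula: LRF = Lumber Output (BF) / Log Input (ft^3)
LRF = 828 BF / 109.4 ft^3
LRF = 7.57 BF/ft^3

7.57


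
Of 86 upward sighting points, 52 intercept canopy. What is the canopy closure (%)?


Formula: Canopy closure = covered points / total points * 100
Closure = 52 / 86 * 100
Closure = 0.6047 * 100 = 60.5%

60.5


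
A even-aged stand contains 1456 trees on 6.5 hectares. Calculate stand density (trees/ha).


Formula: Stand Density = N_trees / Area_ha
Density = 1456 trees / 6.5 ha
Density = 224 trees/ha

224


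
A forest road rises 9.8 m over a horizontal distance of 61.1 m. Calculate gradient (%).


Formula: Gradient = rise / run * 100
Gradient = 9.8 / 61.1 * 100 = 16.0%

16.0
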